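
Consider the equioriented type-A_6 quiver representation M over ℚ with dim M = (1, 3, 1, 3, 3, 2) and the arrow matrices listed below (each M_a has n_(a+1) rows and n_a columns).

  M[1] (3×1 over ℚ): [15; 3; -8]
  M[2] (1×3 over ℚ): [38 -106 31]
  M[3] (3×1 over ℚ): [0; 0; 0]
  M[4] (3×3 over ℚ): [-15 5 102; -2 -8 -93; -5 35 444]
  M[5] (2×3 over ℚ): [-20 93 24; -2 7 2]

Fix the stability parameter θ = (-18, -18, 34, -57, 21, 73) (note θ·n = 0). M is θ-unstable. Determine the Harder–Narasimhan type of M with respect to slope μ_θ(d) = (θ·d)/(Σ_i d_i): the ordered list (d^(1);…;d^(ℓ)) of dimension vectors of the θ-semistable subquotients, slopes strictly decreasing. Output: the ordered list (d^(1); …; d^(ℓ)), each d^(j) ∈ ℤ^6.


Interval decomposition of M: I[1,3], I[2,2]^2, I[4,4], I[4,5], I[4,6], I[5,6].
HN type (ℓ=5): μ^(1)=73; μ^(2)=34; μ^(3)=21; μ^(4)=-18; μ^(5)=-57

((0, 0, 0, 0, 0, 2); (0, 0, 1, 0, 0, 0); (0, 0, 0, 0, 3, 0); (1, 3, 0, 0, 0, 0); (0, 0, 0, 3, 0, 0))


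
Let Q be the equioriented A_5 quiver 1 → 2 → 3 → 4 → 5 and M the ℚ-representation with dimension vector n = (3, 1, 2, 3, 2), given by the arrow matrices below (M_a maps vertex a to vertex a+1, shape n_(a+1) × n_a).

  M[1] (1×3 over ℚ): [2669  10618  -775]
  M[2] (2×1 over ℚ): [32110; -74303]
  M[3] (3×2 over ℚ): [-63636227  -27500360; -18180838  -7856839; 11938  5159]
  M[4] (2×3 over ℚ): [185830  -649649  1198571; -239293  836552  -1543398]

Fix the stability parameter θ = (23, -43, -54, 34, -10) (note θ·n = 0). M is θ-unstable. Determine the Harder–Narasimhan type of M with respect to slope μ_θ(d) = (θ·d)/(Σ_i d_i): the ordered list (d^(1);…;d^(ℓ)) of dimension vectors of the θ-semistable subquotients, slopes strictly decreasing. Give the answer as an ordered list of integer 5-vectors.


Interval decomposition of M: I[1,1]^2, I[1,4], I[3,5], I[4,5].
HN type (ℓ=5): μ^(1)=34; μ^(2)=23; μ^(3)=12; μ^(4)=-74/3; μ^(5)=-54

((0, 0, 0, 1, 0); (2, 0, 0, 0, 0); (0, 0, 0, 2, 2); (1, 1, 1, 0, 0); (0, 0, 1, 0, 0))


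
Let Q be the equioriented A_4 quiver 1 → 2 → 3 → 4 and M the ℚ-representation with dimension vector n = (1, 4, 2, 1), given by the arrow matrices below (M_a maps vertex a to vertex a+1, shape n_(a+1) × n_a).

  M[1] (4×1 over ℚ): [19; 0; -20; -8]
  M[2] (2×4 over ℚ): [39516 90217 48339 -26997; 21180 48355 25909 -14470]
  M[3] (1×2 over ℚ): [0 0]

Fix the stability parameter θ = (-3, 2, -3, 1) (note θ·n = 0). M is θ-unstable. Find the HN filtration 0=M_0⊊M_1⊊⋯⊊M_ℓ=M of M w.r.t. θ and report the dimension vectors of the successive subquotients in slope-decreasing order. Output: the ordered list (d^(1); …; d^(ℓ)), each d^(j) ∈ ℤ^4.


Interval decomposition of M: I[1,2], I[2,2], I[2,3]^2, I[4,4].
HN type (ℓ=4): μ^(1)=2; μ^(2)=1; μ^(3)=-1/2; μ^(4)=-3

((0, 2, 0, 0); (0, 0, 0, 1); (0, 2, 2, 0); (1, 0, 0, 0))


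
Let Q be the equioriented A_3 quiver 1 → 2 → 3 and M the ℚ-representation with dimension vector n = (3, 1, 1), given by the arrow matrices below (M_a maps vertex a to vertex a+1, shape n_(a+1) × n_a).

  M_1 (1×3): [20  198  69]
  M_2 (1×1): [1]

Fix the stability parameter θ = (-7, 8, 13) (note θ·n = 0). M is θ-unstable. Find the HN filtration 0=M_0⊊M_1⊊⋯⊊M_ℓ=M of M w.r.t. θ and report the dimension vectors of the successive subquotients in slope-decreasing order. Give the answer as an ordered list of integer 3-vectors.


Interval decomposition of M: I[1,1]^2, I[1,3].
HN type (ℓ=3): μ^(1)=13; μ^(2)=8; μ^(3)=-7

((0, 0, 1); (0, 1, 0); (3, 0, 0))


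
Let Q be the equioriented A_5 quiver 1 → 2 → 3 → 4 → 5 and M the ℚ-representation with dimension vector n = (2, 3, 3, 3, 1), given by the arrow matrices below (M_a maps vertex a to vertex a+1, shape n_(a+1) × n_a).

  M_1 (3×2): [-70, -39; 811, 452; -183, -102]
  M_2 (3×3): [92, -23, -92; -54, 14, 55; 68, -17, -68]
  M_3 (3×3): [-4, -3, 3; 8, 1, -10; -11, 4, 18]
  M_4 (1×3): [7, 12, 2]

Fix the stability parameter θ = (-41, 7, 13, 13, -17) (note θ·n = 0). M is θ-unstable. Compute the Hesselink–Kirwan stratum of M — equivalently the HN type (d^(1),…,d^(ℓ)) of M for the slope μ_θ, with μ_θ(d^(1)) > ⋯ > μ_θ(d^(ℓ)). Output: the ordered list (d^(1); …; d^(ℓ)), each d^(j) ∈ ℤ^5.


Barcode: M ≅ I[1,4], I[1,5], I[2,2], I[3,4]. HN layers by μ_θ (4 steps, strictly decreasing):
  μ^(1)=13; μ^(2)=7; μ^(3)=4; μ^(4)=-41

((0, 0, 2, 2, 0); (0, 2, 0, 0, 0); (0, 1, 1, 1, 1); (2, 0, 0, 0, 0))


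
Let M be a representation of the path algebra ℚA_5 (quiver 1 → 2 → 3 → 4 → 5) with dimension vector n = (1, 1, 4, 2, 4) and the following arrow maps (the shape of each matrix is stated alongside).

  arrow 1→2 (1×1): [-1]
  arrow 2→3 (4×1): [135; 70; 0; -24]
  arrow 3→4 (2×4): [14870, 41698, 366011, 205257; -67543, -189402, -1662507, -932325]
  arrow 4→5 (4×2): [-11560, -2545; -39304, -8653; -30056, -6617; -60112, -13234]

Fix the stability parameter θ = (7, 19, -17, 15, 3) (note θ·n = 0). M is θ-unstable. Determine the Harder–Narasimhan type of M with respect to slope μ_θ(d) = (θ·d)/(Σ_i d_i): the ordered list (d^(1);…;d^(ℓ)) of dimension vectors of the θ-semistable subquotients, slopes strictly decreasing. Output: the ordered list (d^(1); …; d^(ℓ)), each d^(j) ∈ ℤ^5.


Interval decomposition of M: I[1,5], I[3,3]^2, I[3,4], I[5,5]^3.
HN type (ℓ=4): μ^(1)=15; μ^(2)=9; μ^(3)=3; μ^(4)=-17

((0, 0, 0, 1, 0); (0, 0, 0, 1, 1); (1, 1, 1, 0, 3); (0, 0, 3, 0, 0))


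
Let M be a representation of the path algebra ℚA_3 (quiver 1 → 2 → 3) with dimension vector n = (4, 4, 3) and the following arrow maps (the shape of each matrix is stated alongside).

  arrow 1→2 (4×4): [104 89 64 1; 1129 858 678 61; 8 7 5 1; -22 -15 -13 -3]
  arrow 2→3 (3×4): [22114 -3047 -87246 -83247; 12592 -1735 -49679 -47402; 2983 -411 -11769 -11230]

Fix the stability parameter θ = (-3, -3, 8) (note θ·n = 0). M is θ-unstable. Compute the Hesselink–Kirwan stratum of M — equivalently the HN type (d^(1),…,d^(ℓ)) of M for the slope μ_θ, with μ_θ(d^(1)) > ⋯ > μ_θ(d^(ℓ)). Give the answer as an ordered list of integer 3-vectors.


Interval decomposition of M: I[1,2], I[1,3]^3.
HN type (ℓ=2): μ^(1)=8; μ^(2)=-3

((0, 0, 3); (4, 4, 0))


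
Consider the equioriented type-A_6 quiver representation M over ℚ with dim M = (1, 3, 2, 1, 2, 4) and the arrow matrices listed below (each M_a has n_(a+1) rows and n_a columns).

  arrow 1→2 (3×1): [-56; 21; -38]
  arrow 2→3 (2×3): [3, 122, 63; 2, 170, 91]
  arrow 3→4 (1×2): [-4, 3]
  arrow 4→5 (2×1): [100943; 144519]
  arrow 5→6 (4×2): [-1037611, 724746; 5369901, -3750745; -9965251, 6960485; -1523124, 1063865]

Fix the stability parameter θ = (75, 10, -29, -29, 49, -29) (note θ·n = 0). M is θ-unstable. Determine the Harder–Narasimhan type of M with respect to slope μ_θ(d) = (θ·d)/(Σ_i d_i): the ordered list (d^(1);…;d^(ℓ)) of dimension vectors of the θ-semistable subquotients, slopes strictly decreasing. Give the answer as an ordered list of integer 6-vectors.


Via rank(M_{q-1}∘⋯∘M_p): M ≅ I[1,2], I[2,3], I[2,6], I[5,6], I[6,6]^2.
μ_θ-semistable layers: μ^(1)=85/2; μ^(2)=10; μ^(3)=-19/2; μ^(4)=-16; μ^(5)=-29

((1, 1, 0, 0, 0, 0); (0, 0, 0, 0, 2, 2); (0, 1, 1, 0, 0, 0); (0, 1, 1, 1, 0, 0); (0, 0, 0, 0, 0, 2))


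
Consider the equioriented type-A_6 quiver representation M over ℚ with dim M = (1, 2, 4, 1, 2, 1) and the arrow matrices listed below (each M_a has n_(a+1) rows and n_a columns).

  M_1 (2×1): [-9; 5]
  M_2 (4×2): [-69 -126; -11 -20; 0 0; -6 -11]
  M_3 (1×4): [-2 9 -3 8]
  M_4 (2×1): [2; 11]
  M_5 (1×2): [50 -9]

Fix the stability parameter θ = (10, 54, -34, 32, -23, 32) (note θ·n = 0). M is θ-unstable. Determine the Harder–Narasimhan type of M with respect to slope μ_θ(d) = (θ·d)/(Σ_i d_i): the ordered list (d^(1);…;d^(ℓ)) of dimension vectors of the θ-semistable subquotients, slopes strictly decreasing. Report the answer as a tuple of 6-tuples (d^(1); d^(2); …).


Barcode: M ≅ I[1,6], I[2,3], I[3,3]^2, I[5,5]. HN layers by μ_θ (5 steps, strictly decreasing):
  μ^(1)=32; μ^(2)=10; μ^(3)=39/5; μ^(4)=-23; μ^(5)=-34

((0, 0, 0, 0, 0, 1); (0, 1, 1, 0, 0, 0); (1, 1, 1, 1, 1, 0); (0, 0, 0, 0, 1, 0); (0, 0, 2, 0, 0, 0))


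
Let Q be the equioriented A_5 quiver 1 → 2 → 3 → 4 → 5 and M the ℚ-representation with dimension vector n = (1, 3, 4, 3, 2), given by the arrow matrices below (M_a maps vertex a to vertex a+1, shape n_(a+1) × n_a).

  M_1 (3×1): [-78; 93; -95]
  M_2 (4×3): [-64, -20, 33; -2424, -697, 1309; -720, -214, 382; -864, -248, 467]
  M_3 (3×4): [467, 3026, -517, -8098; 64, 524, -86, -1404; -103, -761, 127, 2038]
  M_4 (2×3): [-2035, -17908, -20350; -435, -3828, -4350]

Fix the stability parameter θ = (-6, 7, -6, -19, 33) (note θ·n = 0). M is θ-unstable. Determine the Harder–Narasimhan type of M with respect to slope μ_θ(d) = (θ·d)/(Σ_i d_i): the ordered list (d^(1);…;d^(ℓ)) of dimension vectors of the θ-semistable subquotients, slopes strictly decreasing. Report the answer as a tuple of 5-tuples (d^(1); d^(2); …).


Barcode: M ≅ I[1,5], I[2,2], I[2,4], I[3,3], I[3,4], I[5,5]. HN layers by μ_θ (4 steps, strictly decreasing):
  μ^(1)=33; μ^(2)=7; μ^(3)=-6; μ^(4)=-25/2

((0, 0, 0, 0, 2); (0, 1, 0, 0, 0); (1, 2, 3, 2, 0); (0, 0, 1, 1, 0))


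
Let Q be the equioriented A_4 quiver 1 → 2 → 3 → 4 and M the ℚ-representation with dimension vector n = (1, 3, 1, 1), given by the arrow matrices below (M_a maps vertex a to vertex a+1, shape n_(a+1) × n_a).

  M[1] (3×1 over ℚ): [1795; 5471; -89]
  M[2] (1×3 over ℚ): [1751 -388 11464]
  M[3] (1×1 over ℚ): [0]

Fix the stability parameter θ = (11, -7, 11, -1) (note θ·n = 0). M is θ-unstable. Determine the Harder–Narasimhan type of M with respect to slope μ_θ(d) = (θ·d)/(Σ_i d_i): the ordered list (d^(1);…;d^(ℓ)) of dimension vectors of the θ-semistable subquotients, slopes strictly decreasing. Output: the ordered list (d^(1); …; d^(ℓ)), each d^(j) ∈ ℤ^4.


Interval decomposition of M: I[1,3], I[2,2]^2, I[4,4].
HN type (ℓ=4): μ^(1)=11; μ^(2)=2; μ^(3)=-1; μ^(4)=-7

((0, 0, 1, 0); (1, 1, 0, 0); (0, 0, 0, 1); (0, 2, 0, 0))


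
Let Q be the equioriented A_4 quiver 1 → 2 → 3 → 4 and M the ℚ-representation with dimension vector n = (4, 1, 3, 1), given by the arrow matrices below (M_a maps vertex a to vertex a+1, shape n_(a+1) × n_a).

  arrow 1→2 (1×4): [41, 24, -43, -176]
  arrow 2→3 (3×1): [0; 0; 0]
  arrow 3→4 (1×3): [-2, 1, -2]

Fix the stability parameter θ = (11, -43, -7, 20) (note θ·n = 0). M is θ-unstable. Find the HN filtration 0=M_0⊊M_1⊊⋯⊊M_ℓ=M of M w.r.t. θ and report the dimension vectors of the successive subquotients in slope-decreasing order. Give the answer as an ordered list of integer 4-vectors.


Barcode: M ≅ I[1,1]^3, I[1,2], I[3,3]^2, I[3,4]. HN layers by μ_θ (4 steps, strictly decreasing):
  μ^(1)=20; μ^(2)=11; μ^(3)=-7; μ^(4)=-16

((0, 0, 0, 1); (3, 0, 0, 0); (0, 0, 3, 0); (1, 1, 0, 0))


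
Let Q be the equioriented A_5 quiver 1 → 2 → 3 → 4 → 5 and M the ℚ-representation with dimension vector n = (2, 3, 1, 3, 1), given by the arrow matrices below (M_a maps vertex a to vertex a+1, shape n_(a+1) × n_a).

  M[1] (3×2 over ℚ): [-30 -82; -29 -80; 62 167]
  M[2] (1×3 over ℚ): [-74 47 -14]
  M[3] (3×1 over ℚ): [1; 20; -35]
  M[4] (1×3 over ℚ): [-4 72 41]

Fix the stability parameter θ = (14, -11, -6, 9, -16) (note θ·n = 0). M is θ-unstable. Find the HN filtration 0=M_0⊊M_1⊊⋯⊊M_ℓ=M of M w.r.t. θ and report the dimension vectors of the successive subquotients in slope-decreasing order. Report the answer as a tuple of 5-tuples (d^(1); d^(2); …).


Via rank(M_{q-1}∘⋯∘M_p): M ≅ I[1,2], I[1,5], I[2,2], I[4,4]^2.
μ_θ-semistable layers: μ^(1)=9; μ^(2)=3/2; μ^(3)=-2; μ^(4)=-11

((0, 0, 0, 2, 0); (1, 1, 0, 0, 0); (1, 1, 1, 1, 1); (0, 1, 0, 0, 0))


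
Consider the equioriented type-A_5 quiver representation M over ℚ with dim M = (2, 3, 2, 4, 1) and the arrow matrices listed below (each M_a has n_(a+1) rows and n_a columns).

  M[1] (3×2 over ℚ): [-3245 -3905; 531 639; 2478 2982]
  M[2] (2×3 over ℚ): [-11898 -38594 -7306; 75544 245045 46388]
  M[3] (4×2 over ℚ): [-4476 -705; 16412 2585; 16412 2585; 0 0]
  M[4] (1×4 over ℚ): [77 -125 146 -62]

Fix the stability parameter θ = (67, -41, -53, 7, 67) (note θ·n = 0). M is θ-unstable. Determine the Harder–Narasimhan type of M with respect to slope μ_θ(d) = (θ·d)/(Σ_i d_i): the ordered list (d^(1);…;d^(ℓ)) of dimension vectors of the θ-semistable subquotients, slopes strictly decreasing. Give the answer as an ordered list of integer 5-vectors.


Interval decomposition of M: I[1,1], I[1,4], I[2,2], I[2,3], I[4,4]^2, I[4,5].
HN type (ℓ=5): μ^(1)=67; μ^(2)=7; μ^(3)=-9; μ^(4)=-41; μ^(5)=-47

((1, 0, 0, 0, 1); (0, 0, 0, 4, 0); (1, 1, 1, 0, 0); (0, 1, 0, 0, 0); (0, 1, 1, 0, 0))


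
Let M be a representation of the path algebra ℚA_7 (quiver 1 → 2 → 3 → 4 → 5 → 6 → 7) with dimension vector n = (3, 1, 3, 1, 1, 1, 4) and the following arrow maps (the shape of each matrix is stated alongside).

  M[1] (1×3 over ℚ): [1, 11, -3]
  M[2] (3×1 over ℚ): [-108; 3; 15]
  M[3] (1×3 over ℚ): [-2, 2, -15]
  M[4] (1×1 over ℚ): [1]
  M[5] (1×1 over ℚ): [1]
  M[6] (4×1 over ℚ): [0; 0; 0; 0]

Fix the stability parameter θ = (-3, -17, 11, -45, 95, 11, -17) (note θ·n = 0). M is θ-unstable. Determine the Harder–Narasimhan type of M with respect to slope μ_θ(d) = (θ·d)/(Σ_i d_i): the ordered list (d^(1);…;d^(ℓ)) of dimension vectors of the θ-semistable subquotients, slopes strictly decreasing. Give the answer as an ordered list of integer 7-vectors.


Barcode: M ≅ I[1,1]^2, I[1,6], I[3,3]^2, I[7,7]^4. HN layers by μ_θ (5 steps, strictly decreasing):
  μ^(1)=53; μ^(2)=11; μ^(3)=-3; μ^(4)=-27/2; μ^(5)=-17

((0, 0, 0, 0, 1, 1, 0); (0, 0, 2, 0, 0, 0, 0); (2, 0, 0, 0, 0, 0, 0); (1, 1, 1, 1, 0, 0, 0); (0, 0, 0, 0, 0, 0, 4))


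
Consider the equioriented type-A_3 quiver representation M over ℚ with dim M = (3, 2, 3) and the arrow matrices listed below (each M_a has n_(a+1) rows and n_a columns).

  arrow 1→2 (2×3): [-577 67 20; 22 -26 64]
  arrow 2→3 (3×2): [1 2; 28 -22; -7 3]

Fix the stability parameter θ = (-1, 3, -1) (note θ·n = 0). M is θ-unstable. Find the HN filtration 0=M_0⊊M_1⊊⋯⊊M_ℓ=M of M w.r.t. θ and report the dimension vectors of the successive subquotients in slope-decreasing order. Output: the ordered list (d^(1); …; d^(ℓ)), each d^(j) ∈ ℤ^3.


Barcode: M ≅ I[1,1], I[1,3]^2, I[3,3]. HN layers by μ_θ (2 steps, strictly decreasing):
  μ^(1)=1; μ^(2)=-1

((0, 2, 2); (3, 0, 1))


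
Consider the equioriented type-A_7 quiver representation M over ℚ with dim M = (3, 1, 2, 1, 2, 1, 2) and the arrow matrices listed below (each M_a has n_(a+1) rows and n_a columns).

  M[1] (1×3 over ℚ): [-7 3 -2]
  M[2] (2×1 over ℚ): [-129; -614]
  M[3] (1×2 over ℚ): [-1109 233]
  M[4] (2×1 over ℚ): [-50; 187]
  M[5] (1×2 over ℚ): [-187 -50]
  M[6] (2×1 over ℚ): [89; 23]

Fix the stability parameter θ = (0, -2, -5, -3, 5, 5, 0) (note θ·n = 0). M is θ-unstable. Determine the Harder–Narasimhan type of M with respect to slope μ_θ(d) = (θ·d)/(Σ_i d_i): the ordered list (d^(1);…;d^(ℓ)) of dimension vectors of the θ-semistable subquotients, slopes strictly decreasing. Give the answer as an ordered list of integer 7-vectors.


Via rank(M_{q-1}∘⋯∘M_p): M ≅ I[1,1]^2, I[1,5], I[3,3], I[5,7], I[7,7].
μ_θ-semistable layers: μ^(1)=5; μ^(2)=10/3; μ^(3)=0; μ^(4)=-5/2; μ^(5)=-5

((0, 0, 0, 0, 1, 0, 0); (0, 0, 0, 0, 1, 1, 1); (2, 0, 0, 0, 0, 0, 1); (1, 1, 1, 1, 0, 0, 0); (0, 0, 1, 0, 0, 0, 0))


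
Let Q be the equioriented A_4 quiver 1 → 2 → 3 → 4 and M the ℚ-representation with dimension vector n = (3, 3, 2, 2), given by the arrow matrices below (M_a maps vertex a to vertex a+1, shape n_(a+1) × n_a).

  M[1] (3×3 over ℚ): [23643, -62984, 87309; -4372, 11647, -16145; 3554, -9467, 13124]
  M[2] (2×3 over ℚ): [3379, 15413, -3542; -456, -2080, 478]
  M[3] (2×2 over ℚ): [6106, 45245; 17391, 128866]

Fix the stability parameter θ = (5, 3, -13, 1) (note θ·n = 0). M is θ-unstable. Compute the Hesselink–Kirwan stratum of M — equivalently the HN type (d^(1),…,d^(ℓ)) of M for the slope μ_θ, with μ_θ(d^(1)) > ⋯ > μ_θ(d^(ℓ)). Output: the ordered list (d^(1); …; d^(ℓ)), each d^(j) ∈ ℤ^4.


Interval decomposition of M: I[1,2], I[1,4]^2.
HN type (ℓ=3): μ^(1)=4; μ^(2)=1; μ^(3)=-5/3

((1, 1, 0, 0); (0, 0, 0, 2); (2, 2, 2, 0))


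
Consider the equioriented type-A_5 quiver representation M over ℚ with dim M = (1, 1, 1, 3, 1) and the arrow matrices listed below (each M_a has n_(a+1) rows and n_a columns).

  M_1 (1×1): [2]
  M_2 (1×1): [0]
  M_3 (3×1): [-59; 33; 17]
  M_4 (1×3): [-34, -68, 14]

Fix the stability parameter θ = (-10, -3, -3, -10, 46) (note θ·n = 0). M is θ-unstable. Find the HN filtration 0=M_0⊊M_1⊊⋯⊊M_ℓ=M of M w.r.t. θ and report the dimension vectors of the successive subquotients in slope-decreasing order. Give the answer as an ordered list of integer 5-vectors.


Via rank(M_{q-1}∘⋯∘M_p): M ≅ I[1,2], I[3,4], I[4,4], I[4,5].
μ_θ-semistable layers: μ^(1)=46; μ^(2)=-3; μ^(3)=-13/2; μ^(4)=-10

((0, 0, 0, 0, 1); (0, 1, 0, 0, 0); (0, 0, 1, 1, 0); (1, 0, 0, 2, 0))


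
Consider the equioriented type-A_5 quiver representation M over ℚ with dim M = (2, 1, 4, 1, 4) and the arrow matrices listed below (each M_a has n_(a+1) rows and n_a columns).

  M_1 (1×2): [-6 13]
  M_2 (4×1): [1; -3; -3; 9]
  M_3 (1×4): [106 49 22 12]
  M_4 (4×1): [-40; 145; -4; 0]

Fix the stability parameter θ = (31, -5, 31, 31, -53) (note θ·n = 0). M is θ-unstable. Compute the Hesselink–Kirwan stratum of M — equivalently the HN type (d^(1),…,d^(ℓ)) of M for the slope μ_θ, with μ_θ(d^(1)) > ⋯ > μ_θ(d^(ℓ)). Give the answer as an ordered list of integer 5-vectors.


Via rank(M_{q-1}∘⋯∘M_p): M ≅ I[1,1], I[1,5], I[3,3]^3, I[5,5]^3.
μ_θ-semistable layers: μ^(1)=31; μ^(2)=7; μ^(3)=-53

((1, 0, 3, 0, 0); (1, 1, 1, 1, 1); (0, 0, 0, 0, 3))


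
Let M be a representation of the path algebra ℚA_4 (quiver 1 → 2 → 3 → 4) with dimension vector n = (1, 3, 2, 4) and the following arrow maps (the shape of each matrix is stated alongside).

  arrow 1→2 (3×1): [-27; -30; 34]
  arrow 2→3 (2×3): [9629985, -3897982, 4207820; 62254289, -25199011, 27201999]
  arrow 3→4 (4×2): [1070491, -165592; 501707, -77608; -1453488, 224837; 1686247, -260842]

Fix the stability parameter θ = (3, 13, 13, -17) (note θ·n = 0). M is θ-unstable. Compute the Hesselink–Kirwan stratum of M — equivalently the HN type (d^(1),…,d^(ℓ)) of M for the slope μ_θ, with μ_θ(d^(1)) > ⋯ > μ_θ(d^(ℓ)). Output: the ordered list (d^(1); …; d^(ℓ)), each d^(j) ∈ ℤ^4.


Barcode: M ≅ I[1,4], I[2,2], I[2,4], I[4,4]^2. HN layers by μ_θ (3 steps, strictly decreasing):
  μ^(1)=13; μ^(2)=3; μ^(3)=-17

((0, 1, 0, 0); (1, 2, 2, 2); (0, 0, 0, 2))


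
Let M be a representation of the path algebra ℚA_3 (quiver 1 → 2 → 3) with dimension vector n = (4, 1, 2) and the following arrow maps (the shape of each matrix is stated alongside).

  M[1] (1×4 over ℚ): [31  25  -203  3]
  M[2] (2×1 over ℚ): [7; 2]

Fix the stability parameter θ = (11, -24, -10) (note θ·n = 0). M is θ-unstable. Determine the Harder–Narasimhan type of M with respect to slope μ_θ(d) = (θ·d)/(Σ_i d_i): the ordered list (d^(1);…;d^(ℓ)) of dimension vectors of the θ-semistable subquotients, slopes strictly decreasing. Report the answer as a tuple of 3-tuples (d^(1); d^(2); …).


Interval decomposition of M: I[1,1]^3, I[1,3], I[3,3].
HN type (ℓ=3): μ^(1)=11; μ^(2)=-23/3; μ^(3)=-10

((3, 0, 0); (1, 1, 1); (0, 0, 1))


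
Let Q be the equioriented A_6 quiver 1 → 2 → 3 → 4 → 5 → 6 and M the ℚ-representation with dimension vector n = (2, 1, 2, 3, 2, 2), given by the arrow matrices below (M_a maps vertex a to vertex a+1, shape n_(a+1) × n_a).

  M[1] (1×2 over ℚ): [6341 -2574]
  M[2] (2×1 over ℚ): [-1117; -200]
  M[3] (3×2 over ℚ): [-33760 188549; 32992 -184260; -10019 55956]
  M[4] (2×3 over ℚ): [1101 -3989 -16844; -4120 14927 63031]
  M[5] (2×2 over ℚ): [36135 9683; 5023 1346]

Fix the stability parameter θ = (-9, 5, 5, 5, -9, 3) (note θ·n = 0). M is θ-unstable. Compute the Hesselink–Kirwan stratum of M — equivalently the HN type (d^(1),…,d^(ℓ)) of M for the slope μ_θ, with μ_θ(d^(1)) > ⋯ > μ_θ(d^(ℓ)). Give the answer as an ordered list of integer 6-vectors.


Interval decomposition of M: I[1,1], I[1,6], I[3,6], I[4,4].
HN type (ℓ=5): μ^(1)=5; μ^(2)=3; μ^(3)=3/2; μ^(4)=1/3; μ^(5)=-9

((0, 0, 0, 1, 0, 0); (0, 0, 0, 0, 0, 2); (0, 1, 1, 1, 1, 0); (0, 0, 1, 1, 1, 0); (2, 0, 0, 0, 0, 0))


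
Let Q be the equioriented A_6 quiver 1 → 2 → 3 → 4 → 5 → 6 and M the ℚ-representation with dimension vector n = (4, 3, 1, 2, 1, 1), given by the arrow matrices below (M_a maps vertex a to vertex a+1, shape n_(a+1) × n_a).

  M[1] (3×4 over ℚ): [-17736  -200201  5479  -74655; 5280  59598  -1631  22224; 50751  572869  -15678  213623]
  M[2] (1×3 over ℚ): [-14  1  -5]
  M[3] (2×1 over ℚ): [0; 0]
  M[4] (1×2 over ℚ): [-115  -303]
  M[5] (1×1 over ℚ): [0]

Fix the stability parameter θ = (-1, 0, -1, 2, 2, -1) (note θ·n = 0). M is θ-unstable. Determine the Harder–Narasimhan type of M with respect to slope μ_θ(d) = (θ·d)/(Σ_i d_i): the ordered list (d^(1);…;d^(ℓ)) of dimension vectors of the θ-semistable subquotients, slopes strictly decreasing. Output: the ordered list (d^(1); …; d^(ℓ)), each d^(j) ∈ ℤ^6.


Via rank(M_{q-1}∘⋯∘M_p): M ≅ I[1,1], I[1,2]^2, I[1,3], I[4,4], I[4,5], I[6,6].
μ_θ-semistable layers: μ^(1)=2; μ^(2)=0; μ^(3)=-1/2; μ^(4)=-1

((0, 0, 0, 2, 1, 0); (0, 2, 0, 0, 0, 0); (0, 1, 1, 0, 0, 0); (4, 0, 0, 0, 0, 1))


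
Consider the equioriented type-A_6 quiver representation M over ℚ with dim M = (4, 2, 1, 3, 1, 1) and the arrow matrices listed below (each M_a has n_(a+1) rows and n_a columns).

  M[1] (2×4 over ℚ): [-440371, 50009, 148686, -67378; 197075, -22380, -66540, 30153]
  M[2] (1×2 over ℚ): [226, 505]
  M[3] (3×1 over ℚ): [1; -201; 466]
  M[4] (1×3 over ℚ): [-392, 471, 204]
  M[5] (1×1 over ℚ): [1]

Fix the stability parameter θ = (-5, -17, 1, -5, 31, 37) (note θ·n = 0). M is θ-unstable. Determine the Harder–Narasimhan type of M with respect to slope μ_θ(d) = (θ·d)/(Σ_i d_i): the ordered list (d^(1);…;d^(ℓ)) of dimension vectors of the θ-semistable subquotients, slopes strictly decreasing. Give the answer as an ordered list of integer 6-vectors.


Via rank(M_{q-1}∘⋯∘M_p): M ≅ I[1,1]^2, I[1,2], I[1,6], I[4,4]^2.
μ_θ-semistable layers: μ^(1)=37; μ^(2)=31; μ^(3)=-2; μ^(4)=-5; μ^(5)=-11

((0, 0, 0, 0, 0, 1); (0, 0, 0, 0, 1, 0); (0, 0, 1, 1, 0, 0); (2, 0, 0, 2, 0, 0); (2, 2, 0, 0, 0, 0))


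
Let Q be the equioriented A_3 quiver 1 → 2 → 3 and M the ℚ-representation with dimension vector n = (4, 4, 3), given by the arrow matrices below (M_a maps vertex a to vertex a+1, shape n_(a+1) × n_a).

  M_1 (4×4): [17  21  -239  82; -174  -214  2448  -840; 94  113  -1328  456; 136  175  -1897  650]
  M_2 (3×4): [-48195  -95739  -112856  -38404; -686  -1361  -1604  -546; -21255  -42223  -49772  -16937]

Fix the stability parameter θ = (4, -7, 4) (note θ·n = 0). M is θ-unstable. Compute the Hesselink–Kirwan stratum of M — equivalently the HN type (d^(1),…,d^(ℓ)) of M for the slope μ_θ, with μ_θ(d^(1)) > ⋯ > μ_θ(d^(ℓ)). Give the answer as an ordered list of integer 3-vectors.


Interval decomposition of M: I[1,1], I[1,3]^3, I[2,2].
HN type (ℓ=3): μ^(1)=4; μ^(2)=-3/2; μ^(3)=-7

((1, 0, 3); (3, 3, 0); (0, 1, 0))


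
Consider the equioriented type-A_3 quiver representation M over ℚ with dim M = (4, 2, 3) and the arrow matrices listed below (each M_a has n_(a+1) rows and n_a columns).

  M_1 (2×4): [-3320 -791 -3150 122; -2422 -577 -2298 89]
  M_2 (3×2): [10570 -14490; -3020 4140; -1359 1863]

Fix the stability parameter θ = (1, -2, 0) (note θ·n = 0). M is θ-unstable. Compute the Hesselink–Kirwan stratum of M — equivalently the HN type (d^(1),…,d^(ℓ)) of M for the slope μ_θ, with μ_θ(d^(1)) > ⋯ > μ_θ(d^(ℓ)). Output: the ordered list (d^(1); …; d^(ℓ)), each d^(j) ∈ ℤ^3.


Barcode: M ≅ I[1,1]^2, I[1,2], I[1,3], I[3,3]^2. HN layers by μ_θ (3 steps, strictly decreasing):
  μ^(1)=1; μ^(2)=0; μ^(3)=-1/2

((2, 0, 0); (0, 0, 3); (2, 2, 0))


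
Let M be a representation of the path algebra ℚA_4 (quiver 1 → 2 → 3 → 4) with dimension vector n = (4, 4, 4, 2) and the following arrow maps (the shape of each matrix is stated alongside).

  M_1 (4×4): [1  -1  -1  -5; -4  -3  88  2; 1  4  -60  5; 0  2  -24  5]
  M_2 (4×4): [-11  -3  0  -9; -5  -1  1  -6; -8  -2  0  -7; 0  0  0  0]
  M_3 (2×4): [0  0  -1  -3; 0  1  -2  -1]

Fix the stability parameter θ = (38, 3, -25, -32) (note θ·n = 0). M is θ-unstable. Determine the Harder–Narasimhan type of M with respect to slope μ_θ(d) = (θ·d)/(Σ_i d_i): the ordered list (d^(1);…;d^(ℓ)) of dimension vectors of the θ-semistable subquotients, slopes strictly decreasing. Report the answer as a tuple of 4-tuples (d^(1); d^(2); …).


Via rank(M_{q-1}∘⋯∘M_p): M ≅ I[1,2], I[1,3], I[1,4]^2, I[3,3].
μ_θ-semistable layers: μ^(1)=41/2; μ^(2)=16/3; μ^(3)=-4; μ^(4)=-25

((1, 1, 0, 0); (1, 1, 1, 0); (2, 2, 2, 2); (0, 0, 1, 0))


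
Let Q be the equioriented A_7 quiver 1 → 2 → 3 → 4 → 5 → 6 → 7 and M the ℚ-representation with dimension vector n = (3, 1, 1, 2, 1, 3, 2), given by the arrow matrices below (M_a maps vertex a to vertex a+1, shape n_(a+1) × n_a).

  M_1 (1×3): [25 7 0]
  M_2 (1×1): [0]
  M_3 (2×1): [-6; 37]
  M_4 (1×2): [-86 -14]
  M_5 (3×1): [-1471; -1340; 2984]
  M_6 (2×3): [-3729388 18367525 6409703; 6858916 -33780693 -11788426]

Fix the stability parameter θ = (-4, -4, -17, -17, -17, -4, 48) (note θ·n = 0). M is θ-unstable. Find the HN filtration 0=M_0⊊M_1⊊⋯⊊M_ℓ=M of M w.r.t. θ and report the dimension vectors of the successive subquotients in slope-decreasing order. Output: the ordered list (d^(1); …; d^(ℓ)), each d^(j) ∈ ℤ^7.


Interval decomposition of M: I[1,1]^2, I[1,2], I[3,6], I[4,4], I[6,7]^2.
HN type (ℓ=3): μ^(1)=48; μ^(2)=-4; μ^(3)=-17

((0, 0, 0, 0, 0, 0, 2); (3, 1, 0, 0, 0, 3, 0); (0, 0, 1, 2, 1, 0, 0))


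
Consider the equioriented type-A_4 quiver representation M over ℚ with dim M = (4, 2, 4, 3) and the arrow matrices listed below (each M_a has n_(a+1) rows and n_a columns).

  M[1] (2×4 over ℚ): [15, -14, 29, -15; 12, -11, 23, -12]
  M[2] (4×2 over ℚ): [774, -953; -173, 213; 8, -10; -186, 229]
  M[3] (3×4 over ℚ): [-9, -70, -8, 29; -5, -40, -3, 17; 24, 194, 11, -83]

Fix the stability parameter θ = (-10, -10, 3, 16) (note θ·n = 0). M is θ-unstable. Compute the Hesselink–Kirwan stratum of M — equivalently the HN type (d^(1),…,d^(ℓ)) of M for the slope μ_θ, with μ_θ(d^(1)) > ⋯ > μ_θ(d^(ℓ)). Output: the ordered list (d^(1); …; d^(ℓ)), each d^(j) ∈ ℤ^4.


Via rank(M_{q-1}∘⋯∘M_p): M ≅ I[1,1]^2, I[1,4]^2, I[3,3], I[3,4].
μ_θ-semistable layers: μ^(1)=16; μ^(2)=3; μ^(3)=-10

((0, 0, 0, 3); (0, 0, 4, 0); (4, 2, 0, 0))


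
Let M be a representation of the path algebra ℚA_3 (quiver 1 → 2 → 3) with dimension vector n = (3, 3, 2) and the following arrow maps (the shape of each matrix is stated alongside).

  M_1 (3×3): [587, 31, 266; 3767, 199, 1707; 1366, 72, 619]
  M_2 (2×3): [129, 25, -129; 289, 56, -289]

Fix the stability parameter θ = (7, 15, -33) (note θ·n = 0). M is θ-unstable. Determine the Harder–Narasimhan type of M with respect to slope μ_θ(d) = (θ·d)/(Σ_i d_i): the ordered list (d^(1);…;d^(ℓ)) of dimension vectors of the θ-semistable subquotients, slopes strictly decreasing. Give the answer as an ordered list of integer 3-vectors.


Via rank(M_{q-1}∘⋯∘M_p): M ≅ I[1,2], I[1,3]^2.
μ_θ-semistable layers: μ^(1)=15; μ^(2)=7; μ^(3)=-11/3

((0, 1, 0); (1, 0, 0); (2, 2, 2))


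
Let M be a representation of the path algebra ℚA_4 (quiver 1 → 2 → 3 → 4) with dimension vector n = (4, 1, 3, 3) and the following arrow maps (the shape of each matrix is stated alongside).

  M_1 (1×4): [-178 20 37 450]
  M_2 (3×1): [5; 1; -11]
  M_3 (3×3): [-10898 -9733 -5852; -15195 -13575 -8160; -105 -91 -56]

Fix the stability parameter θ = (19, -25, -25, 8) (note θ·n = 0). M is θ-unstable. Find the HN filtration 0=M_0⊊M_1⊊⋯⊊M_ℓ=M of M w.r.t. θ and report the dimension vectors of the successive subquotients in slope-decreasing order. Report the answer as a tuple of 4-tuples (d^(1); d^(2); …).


Via rank(M_{q-1}∘⋯∘M_p): M ≅ I[1,1]^3, I[1,4], I[3,3], I[3,4], I[4,4].
μ_θ-semistable layers: μ^(1)=19; μ^(2)=8; μ^(3)=-31/3; μ^(4)=-25

((3, 0, 0, 0); (0, 0, 0, 3); (1, 1, 1, 0); (0, 0, 2, 0))


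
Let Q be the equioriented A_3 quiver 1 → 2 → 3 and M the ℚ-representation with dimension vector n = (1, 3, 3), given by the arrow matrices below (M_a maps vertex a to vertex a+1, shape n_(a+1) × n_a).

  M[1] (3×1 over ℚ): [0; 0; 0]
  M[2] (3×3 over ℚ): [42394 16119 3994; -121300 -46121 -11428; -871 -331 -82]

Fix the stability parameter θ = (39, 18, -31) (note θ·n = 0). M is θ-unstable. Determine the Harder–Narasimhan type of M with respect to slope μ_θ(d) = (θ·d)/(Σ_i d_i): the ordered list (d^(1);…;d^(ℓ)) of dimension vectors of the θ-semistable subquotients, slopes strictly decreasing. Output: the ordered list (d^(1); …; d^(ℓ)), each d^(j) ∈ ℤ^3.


Via rank(M_{q-1}∘⋯∘M_p): M ≅ I[1,1], I[2,3]^3.
μ_θ-semistable layers: μ^(1)=39; μ^(2)=-13/2

((1, 0, 0); (0, 3, 3))


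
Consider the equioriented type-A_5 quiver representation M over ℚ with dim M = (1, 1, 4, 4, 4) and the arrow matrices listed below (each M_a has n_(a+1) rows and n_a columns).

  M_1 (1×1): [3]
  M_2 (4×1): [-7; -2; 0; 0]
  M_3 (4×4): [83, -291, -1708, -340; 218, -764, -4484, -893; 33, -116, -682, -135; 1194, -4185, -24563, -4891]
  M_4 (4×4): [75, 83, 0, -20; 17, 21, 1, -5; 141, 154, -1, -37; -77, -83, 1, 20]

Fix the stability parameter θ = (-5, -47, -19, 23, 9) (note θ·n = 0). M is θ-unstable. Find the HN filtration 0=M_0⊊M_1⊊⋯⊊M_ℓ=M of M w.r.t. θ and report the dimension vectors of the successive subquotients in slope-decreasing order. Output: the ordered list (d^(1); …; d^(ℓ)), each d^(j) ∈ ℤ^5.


Interval decomposition of M: I[1,5], I[3,5]^3.
HN type (ℓ=3): μ^(1)=16; μ^(2)=-19; μ^(3)=-26

((0, 0, 0, 4, 4); (0, 0, 4, 0, 0); (1, 1, 0, 0, 0))


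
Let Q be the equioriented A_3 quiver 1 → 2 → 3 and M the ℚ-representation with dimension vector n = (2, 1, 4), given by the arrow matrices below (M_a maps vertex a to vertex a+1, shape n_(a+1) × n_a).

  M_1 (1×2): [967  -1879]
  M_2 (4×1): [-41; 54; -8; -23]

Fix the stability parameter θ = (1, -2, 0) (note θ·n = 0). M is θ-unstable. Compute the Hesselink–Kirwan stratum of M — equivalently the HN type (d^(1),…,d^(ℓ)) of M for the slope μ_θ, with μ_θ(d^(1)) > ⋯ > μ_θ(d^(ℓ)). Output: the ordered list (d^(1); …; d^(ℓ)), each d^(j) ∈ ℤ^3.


Via rank(M_{q-1}∘⋯∘M_p): M ≅ I[1,1], I[1,3], I[3,3]^3.
μ_θ-semistable layers: μ^(1)=1; μ^(2)=0; μ^(3)=-1/2

((1, 0, 0); (0, 0, 4); (1, 1, 0))


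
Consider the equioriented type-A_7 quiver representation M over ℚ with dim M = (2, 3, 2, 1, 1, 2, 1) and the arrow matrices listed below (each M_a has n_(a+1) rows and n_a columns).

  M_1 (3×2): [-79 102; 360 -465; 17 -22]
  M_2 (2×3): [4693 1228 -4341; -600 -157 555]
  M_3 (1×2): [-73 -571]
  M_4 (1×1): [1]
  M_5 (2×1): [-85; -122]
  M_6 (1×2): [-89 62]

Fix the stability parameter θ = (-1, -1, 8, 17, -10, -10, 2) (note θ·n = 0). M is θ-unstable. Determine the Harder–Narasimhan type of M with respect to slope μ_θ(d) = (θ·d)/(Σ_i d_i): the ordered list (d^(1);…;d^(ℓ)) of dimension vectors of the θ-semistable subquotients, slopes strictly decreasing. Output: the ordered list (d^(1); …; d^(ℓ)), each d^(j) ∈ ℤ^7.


Interval decomposition of M: I[1,2], I[1,7], I[2,3], I[6,6].
HN type (ℓ=5): μ^(1)=8; μ^(2)=2; μ^(3)=5/4; μ^(4)=-1; μ^(5)=-10

((0, 0, 1, 0, 0, 0, 0); (0, 0, 0, 0, 0, 0, 1); (0, 0, 1, 1, 1, 1, 0); (2, 3, 0, 0, 0, 0, 0); (0, 0, 0, 0, 0, 1, 0))


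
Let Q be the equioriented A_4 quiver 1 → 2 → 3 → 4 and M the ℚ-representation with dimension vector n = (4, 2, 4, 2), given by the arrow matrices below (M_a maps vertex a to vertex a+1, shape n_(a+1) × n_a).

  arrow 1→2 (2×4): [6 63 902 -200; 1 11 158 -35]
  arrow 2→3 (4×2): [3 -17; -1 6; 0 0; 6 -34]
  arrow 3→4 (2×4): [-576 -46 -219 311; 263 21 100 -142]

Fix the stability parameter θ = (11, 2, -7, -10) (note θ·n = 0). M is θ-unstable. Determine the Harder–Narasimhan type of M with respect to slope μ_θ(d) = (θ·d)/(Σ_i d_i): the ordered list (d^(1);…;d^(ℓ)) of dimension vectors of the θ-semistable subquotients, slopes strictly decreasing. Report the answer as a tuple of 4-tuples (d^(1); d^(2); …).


Interval decomposition of M: I[1,1]^2, I[1,3], I[1,4], I[3,3], I[3,4].
HN type (ℓ=5): μ^(1)=11; μ^(2)=2; μ^(3)=-1; μ^(4)=-7; μ^(5)=-17/2

((2, 0, 0, 0); (1, 1, 1, 0); (1, 1, 1, 1); (0, 0, 1, 0); (0, 0, 1, 1))


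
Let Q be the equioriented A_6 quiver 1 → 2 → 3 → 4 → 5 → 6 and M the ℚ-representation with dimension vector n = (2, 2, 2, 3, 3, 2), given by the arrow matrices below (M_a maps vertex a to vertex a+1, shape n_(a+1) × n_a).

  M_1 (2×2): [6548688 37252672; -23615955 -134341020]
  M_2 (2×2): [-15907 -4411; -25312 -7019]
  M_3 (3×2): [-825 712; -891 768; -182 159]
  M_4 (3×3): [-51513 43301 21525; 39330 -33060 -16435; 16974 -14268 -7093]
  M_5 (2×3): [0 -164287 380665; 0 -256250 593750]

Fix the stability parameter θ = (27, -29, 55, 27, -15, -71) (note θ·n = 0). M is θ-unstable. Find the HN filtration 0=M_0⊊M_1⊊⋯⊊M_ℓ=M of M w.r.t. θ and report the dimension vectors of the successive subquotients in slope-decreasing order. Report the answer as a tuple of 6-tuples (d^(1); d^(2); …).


Via rank(M_{q-1}∘⋯∘M_p): M ≅ I[1,1], I[1,5], I[2,4], I[4,5], I[5,6], I[6,6].
μ_θ-semistable layers: μ^(1)=41; μ^(2)=27; μ^(3)=67/3; μ^(4)=6; μ^(5)=-1; μ^(6)=-29; μ^(7)=-43; μ^(8)=-71

((0, 0, 1, 1, 0, 0); (1, 0, 0, 0, 0, 0); (0, 0, 1, 1, 1, 0); (0, 0, 0, 1, 1, 0); (1, 1, 0, 0, 0, 0); (0, 1, 0, 0, 0, 0); (0, 0, 0, 0, 1, 1); (0, 0, 0, 0, 0, 1))


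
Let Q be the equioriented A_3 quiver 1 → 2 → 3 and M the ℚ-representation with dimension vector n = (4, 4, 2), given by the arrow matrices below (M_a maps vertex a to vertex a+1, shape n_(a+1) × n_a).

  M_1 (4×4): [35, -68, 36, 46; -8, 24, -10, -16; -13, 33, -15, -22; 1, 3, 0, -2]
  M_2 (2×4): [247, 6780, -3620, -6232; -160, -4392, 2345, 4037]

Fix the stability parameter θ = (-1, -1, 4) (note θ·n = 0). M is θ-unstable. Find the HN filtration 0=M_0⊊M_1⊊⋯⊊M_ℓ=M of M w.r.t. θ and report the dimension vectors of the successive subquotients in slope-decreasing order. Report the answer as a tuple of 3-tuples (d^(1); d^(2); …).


Interval decomposition of M: I[1,1], I[1,2], I[1,3]^2, I[2,2].
HN type (ℓ=2): μ^(1)=4; μ^(2)=-1

((0, 0, 2); (4, 4, 0))


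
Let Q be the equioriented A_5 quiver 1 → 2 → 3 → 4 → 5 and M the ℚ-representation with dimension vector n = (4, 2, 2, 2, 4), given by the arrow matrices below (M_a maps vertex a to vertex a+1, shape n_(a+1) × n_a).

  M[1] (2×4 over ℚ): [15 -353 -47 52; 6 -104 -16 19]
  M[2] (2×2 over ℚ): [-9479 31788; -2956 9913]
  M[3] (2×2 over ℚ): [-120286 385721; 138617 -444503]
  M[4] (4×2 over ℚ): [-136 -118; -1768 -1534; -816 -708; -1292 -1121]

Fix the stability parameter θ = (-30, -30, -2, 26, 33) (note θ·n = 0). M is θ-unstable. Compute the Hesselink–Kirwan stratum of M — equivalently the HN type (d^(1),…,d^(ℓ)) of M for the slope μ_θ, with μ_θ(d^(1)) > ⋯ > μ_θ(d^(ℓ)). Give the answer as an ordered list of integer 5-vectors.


Barcode: M ≅ I[1,1]^2, I[1,4], I[1,5], I[5,5]^3. HN layers by μ_θ (4 steps, strictly decreasing):
  μ^(1)=33; μ^(2)=26; μ^(3)=-2; μ^(4)=-30

((0, 0, 0, 0, 4); (0, 0, 0, 2, 0); (0, 0, 2, 0, 0); (4, 2, 0, 0, 0))


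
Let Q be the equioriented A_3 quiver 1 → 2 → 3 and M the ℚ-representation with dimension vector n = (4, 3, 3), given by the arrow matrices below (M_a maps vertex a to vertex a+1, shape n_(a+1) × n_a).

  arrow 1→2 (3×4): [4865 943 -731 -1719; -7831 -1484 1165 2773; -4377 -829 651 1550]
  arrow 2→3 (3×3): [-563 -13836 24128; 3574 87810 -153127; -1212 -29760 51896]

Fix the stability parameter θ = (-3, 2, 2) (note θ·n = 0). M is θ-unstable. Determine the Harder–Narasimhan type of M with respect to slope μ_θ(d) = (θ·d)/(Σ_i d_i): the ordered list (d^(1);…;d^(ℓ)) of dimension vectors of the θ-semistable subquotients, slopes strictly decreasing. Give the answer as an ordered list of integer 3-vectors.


Via rank(M_{q-1}∘⋯∘M_p): M ≅ I[1,1], I[1,2], I[1,3]^2, I[3,3].
μ_θ-semistable layers: μ^(1)=2; μ^(2)=-3

((0, 3, 3); (4, 0, 0))


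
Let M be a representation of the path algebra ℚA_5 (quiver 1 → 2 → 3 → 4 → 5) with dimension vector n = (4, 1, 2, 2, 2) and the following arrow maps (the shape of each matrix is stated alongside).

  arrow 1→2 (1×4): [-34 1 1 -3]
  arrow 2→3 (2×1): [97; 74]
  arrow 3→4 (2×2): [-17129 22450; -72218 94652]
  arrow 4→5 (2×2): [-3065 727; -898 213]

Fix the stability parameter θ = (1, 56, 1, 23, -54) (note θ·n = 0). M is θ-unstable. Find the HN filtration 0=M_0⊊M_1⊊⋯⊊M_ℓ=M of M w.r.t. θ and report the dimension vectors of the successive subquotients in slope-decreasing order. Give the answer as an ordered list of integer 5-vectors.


Via rank(M_{q-1}∘⋯∘M_p): M ≅ I[1,1]^3, I[1,5], I[3,5].
μ_θ-semistable layers: μ^(1)=13/2; μ^(2)=1; μ^(3)=-10

((0, 1, 1, 1, 1); (4, 0, 0, 0, 0); (0, 0, 1, 1, 1))


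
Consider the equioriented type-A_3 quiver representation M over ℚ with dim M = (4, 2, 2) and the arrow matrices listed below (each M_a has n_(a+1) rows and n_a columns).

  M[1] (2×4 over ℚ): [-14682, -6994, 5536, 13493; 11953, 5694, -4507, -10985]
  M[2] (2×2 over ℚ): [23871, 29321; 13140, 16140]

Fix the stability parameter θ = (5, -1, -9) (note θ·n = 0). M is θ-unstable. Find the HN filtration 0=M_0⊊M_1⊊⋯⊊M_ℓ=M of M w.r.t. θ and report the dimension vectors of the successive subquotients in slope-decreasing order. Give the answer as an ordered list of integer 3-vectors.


Interval decomposition of M: I[1,1]^2, I[1,2], I[1,3], I[3,3].
HN type (ℓ=4): μ^(1)=5; μ^(2)=2; μ^(3)=-5/3; μ^(4)=-9

((2, 0, 0); (1, 1, 0); (1, 1, 1); (0, 0, 1))


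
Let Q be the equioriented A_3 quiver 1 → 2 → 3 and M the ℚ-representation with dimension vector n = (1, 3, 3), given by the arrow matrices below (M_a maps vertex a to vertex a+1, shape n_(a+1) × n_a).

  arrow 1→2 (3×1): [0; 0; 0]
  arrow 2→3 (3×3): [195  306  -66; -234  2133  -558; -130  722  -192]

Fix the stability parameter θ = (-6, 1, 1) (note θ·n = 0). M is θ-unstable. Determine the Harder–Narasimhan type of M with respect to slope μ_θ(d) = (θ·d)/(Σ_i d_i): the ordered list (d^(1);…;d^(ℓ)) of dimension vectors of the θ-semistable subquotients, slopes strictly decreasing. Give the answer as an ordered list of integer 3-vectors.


Via rank(M_{q-1}∘⋯∘M_p): M ≅ I[1,1], I[2,2], I[2,3]^2, I[3,3].
μ_θ-semistable layers: μ^(1)=1; μ^(2)=-6

((0, 3, 3); (1, 0, 0))


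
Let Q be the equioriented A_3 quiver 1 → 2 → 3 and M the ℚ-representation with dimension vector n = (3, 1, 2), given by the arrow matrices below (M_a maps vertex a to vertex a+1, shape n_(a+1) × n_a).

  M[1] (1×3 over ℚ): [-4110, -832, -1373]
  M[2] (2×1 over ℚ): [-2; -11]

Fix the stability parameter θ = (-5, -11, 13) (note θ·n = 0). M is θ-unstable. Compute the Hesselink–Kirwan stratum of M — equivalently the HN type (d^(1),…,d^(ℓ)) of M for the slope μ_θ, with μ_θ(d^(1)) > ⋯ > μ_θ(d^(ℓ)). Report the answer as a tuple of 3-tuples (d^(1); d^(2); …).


Barcode: M ≅ I[1,1]^2, I[1,3], I[3,3]. HN layers by μ_θ (3 steps, strictly decreasing):
  μ^(1)=13; μ^(2)=-5; μ^(3)=-8

((0, 0, 2); (2, 0, 0); (1, 1, 0))
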